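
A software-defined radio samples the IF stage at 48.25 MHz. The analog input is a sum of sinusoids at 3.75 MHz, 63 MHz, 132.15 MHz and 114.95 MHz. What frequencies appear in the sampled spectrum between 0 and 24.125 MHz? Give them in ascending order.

fs/2 = 24.125 MHz.
3.75 MHz ≤ fs/2 = 24.125 MHz, passes unchanged.
63 MHz mod fs = 14.75 MHz.
14.75 MHz ≤ fs/2 = 24.125 MHz, appears at 14.75 MHz.
132.15 MHz mod fs = 35.65 MHz.
35.65 MHz > fs/2 = 24.125 MHz, folds to fs − 35.65 MHz = 12.6 MHz.
114.95 MHz mod fs = 18.45 MHz.
18.45 MHz ≤ fs/2 = 24.125 MHz, appears at 18.45 MHz.
Distinct values: {3.75 MHz, 12.6 MHz, 14.75 MHz, 18.45 MHz}.

3.75 MHz, 12.6 MHz, 14.75 MHz, 18.45 MHz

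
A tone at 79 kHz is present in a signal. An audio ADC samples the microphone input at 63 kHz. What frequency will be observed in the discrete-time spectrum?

79 kHz mod fs = 16 kHz.
16 kHz ≤ fs/2 = 31.5 kHz, appears at 16 kHz.

16 kHz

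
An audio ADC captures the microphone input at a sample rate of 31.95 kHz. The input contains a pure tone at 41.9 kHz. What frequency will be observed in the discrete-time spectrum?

9.95 kHz

41.9 kHz mod fs = 9.95 kHz.
9.95 kHz ≤ fs/2 = 15.975 kHz, appears at 9.95 kHz.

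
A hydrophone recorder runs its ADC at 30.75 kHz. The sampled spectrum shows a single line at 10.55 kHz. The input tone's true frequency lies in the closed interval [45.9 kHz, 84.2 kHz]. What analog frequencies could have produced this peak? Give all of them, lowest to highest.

Frequencies that alias to 10.55 kHz are k·fs ± 10.55 kHz for integer k ≥ 0.
k=0: 10.55 kHz.
k=1: 20.2 kHz, 41.3 kHz.
k=2: 50.95 kHz, 72.05 kHz.
k=3: 81.7 kHz, 102.8 kHz.
k=4: 112.45 kHz, 133.55 kHz.
Within [45.9 kHz, 84.2 kHz]: 50.95 kHz, 72.05 kHz, 81.7 kHz.

50.95 kHz, 72.05 kHz, 81.7 kHz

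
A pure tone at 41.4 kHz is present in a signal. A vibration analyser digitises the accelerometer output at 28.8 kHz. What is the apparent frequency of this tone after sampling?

12.6 kHz

41.4 kHz mod fs = 12.6 kHz.
12.6 kHz ≤ fs/2 = 14.4 kHz, appears at 12.6 kHz.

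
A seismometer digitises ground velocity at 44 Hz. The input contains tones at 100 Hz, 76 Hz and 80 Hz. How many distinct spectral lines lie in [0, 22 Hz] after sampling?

fs/2 = 22 Hz.
100 Hz mod fs = 12 Hz.
12 Hz ≤ fs/2 = 22 Hz, appears at 12 Hz.
76 Hz mod fs = 32 Hz.
32 Hz > fs/2 = 22 Hz, folds to fs − 32 Hz = 12 Hz.
80 Hz mod fs = 36 Hz.
36 Hz > fs/2 = 22 Hz, folds to fs − 36 Hz = 8 Hz.
Distinct values: {8 Hz, 12 Hz} → 2.

2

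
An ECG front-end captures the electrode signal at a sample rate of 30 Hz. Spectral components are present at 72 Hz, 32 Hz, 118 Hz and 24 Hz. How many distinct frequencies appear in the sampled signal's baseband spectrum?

3

fs/2 = 15 Hz.
72 Hz mod fs = 12 Hz.
12 Hz ≤ fs/2 = 15 Hz, appears at 12 Hz.
32 Hz mod fs = 2 Hz.
2 Hz ≤ fs/2 = 15 Hz, appears at 2 Hz.
118 Hz mod fs = 28 Hz.
28 Hz > fs/2 = 15 Hz, folds to fs − 28 Hz = 2 Hz.
24 Hz > fs/2 = 15 Hz, folds to fs − 24 Hz = 6 Hz.
Distinct values: {2 Hz, 6 Hz, 12 Hz} → 3.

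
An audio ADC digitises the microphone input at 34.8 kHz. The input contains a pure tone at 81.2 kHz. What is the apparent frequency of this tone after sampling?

11.6 kHz

81.2 kHz mod fs = 11.6 kHz.
11.6 kHz ≤ fs/2 = 17.4 kHz, appears at 11.6 kHz.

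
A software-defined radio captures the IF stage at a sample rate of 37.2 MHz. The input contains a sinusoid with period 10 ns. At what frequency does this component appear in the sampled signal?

T = 10 ns → f = 1/T = 100 MHz.
100 MHz mod fs = 25.6 MHz.
25.6 MHz > fs/2 = 18.6 MHz, folds to fs − 25.6 MHz = 11.6 MHz.

11.6 MHz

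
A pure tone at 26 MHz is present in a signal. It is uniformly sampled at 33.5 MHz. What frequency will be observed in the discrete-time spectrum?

7.5 MHz

26 MHz > fs/2 = 16.75 MHz, folds to fs − 26 MHz = 7.5 MHz.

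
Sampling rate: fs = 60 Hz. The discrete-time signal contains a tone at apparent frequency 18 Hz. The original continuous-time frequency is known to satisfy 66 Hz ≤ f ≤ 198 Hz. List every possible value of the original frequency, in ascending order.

78 Hz, 102 Hz, 138 Hz, 162 Hz, 198 Hz

Frequencies that alias to 18 Hz are k·fs ± 18 Hz for integer k ≥ 0.
k=0: 18 Hz.
k=1: 42 Hz, 78 Hz.
k=2: 102 Hz, 138 Hz.
k=3: 162 Hz, 198 Hz.
k=4: 222 Hz, 258 Hz.
Within [66 Hz, 198 Hz]: 78 Hz, 102 Hz, 138 Hz, 162 Hz, 198 Hz.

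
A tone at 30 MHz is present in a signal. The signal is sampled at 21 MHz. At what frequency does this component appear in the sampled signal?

9 MHz

30 MHz mod fs = 9 MHz.
9 MHz ≤ fs/2 = 10.5 MHz, appears at 9 MHz.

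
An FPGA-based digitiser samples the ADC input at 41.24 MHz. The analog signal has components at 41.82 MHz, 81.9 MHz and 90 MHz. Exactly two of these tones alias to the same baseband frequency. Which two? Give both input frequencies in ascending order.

41.82 MHz, 81.9 MHz

fs/2 = 20.62 MHz.
41.82 MHz mod fs = 0.58 MHz.
0.58 MHz ≤ fs/2 = 20.62 MHz, appears at 0.58 MHz.
81.9 MHz mod fs = 40.66 MHz.
40.66 MHz > fs/2 = 20.62 MHz, folds to fs − 40.66 MHz = 0.58 MHz.
90 MHz mod fs = 7.52 MHz.
7.52 MHz ≤ fs/2 = 20.62 MHz, appears at 7.52 MHz.
41.82 MHz and 81.9 MHz both map to 0.58 MHz.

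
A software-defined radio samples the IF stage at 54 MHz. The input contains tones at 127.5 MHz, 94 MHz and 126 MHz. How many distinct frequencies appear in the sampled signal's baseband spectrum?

3

fs/2 = 27 MHz.
127.5 MHz mod fs = 19.5 MHz.
19.5 MHz ≤ fs/2 = 27 MHz, appears at 19.5 MHz.
94 MHz mod fs = 40 MHz.
40 MHz > fs/2 = 27 MHz, folds to fs − 40 MHz = 14 MHz.
126 MHz mod fs = 18 MHz.
18 MHz ≤ fs/2 = 27 MHz, appears at 18 MHz.
Distinct values: {14 MHz, 18 MHz, 19.5 MHz} → 3.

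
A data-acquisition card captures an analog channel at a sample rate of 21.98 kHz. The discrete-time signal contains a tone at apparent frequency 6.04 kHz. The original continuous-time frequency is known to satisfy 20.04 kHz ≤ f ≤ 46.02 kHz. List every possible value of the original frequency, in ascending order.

Frequencies that alias to 6.04 kHz are k·fs ± 6.04 kHz for integer k ≥ 0.
k=0: 6.04 kHz.
k=1: 15.94 kHz, 28.02 kHz.
k=2: 37.92 kHz, 50 kHz.
k=3: 59.9 kHz, 71.98 kHz.
Within [20.04 kHz, 46.02 kHz]: 28.02 kHz, 37.92 kHz.

28.02 kHz, 37.92 kHz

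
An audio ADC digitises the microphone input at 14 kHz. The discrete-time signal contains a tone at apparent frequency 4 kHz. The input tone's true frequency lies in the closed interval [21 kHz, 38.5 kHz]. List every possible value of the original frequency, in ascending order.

Frequencies that alias to 4 kHz are k·fs ± 4 kHz for integer k ≥ 0.
k=0: 4 kHz.
k=1: 10 kHz, 18 kHz.
k=2: 24 kHz, 32 kHz.
k=3: 38 kHz, 46 kHz.
k=4: 52 kHz, 60 kHz.
Within [21 kHz, 38.5 kHz]: 24 kHz, 32 kHz, 38 kHz.

24 kHz, 32 kHz, 38 kHz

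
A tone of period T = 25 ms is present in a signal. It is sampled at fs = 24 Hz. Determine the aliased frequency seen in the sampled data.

8 Hz

T = 25 ms → f = 1/T = 40 Hz.
40 Hz mod fs = 16 Hz.
16 Hz > fs/2 = 12 Hz, folds to fs − 16 Hz = 8 Hz.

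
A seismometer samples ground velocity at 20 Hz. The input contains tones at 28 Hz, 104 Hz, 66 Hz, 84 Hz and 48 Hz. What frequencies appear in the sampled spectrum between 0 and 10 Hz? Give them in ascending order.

fs/2 = 10 Hz.
28 Hz mod fs = 8 Hz.
8 Hz ≤ fs/2 = 10 Hz, appears at 8 Hz.
104 Hz mod fs = 4 Hz.
4 Hz ≤ fs/2 = 10 Hz, appears at 4 Hz.
66 Hz mod fs = 6 Hz.
6 Hz ≤ fs/2 = 10 Hz, appears at 6 Hz.
84 Hz mod fs = 4 Hz.
4 Hz ≤ fs/2 = 10 Hz, appears at 4 Hz.
48 Hz mod fs = 8 Hz.
8 Hz ≤ fs/2 = 10 Hz, appears at 8 Hz.
Distinct values: {4 Hz, 6 Hz, 8 Hz}.

4 Hz, 6 Hz, 8 Hz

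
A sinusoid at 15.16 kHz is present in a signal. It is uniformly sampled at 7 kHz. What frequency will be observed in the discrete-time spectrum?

1.16 kHz

15.16 kHz mod fs = 1.16 kHz.
1.16 kHz ≤ fs/2 = 3.5 kHz, appears at 1.16 kHz.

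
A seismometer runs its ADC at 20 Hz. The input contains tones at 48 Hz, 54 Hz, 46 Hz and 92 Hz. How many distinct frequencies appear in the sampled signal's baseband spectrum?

2

fs/2 = 10 Hz.
48 Hz mod fs = 8 Hz.
8 Hz ≤ fs/2 = 10 Hz, appears at 8 Hz.
54 Hz mod fs = 14 Hz.
14 Hz > fs/2 = 10 Hz, folds to fs − 14 Hz = 6 Hz.
46 Hz mod fs = 6 Hz.
6 Hz ≤ fs/2 = 10 Hz, appears at 6 Hz.
92 Hz mod fs = 12 Hz.
12 Hz > fs/2 = 10 Hz, folds to fs − 12 Hz = 8 Hz.
Distinct values: {6 Hz, 8 Hz} → 2.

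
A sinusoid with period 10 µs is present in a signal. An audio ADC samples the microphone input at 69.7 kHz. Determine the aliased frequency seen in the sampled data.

T = 10 µs → f = 1/T = 100 kHz.
100 kHz mod fs = 30.3 kHz.
30.3 kHz ≤ fs/2 = 34.85 kHz, appears at 30.3 kHz.

30.3 kHz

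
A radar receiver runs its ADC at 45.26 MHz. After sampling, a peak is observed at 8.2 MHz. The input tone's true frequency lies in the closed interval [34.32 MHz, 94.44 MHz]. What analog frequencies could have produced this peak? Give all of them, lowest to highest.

Frequencies that alias to 8.2 MHz are k·fs ± 8.2 MHz for integer k ≥ 0.
k=0: 8.2 MHz.
k=1: 37.06 MHz, 53.46 MHz.
k=2: 82.32 MHz, 98.72 MHz.
k=3: 127.58 MHz, 143.98 MHz.
Within [34.32 MHz, 94.44 MHz]: 37.06 MHz, 53.46 MHz, 82.32 MHz.

37.06 MHz, 53.46 MHz, 82.32 MHz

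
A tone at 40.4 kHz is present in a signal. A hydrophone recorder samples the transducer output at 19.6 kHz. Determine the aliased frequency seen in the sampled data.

1.2 kHz

40.4 kHz mod fs = 1.2 kHz.
1.2 kHz ≤ fs/2 = 9.8 kHz, appears at 1.2 kHz.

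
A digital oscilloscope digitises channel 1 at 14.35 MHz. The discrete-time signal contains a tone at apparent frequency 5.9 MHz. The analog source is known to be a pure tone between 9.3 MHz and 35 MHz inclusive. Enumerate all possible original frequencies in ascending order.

20.25 MHz, 22.8 MHz, 34.6 MHz

Frequencies that alias to 5.9 MHz are k·fs ± 5.9 MHz for integer k ≥ 0.
k=0: 5.9 MHz.
k=1: 8.45 MHz, 20.25 MHz.
k=2: 22.8 MHz, 34.6 MHz.
k=3: 37.15 MHz, 48.95 MHz.
Within [9.3 MHz, 35 MHz]: 20.25 MHz, 22.8 MHz, 34.6 MHz.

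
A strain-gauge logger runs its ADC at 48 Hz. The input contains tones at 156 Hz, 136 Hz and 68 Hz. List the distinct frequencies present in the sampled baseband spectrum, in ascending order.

8 Hz, 12 Hz, 20 Hz

fs/2 = 24 Hz.
156 Hz mod fs = 12 Hz.
12 Hz ≤ fs/2 = 24 Hz, appears at 12 Hz.
136 Hz mod fs = 40 Hz.
40 Hz > fs/2 = 24 Hz, folds to fs − 40 Hz = 8 Hz.
68 Hz mod fs = 20 Hz.
20 Hz ≤ fs/2 = 24 Hz, appears at 20 Hz.
Distinct values: {8 Hz, 12 Hz, 20 Hz}.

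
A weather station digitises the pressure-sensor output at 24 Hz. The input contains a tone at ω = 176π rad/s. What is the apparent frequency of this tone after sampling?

ω = 176π rad/s → f = ω/(2π) = 88 Hz.
88 Hz mod fs = 16 Hz.
16 Hz > fs/2 = 12 Hz, folds to fs − 16 Hz = 8 Hz.

8 Hz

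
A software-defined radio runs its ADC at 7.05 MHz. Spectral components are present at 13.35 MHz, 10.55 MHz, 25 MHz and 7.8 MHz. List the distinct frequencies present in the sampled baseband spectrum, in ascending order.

fs/2 = 3.525 MHz.
13.35 MHz mod fs = 6.3 MHz.
6.3 MHz > fs/2 = 3.525 MHz, folds to fs − 6.3 MHz = 0.75 MHz.
10.55 MHz mod fs = 3.5 MHz.
3.5 MHz ≤ fs/2 = 3.525 MHz, appears at 3.5 MHz.
25 MHz mod fs = 3.85 MHz.
3.85 MHz > fs/2 = 3.525 MHz, folds to fs − 3.85 MHz = 3.2 MHz.
7.8 MHz mod fs = 0.75 MHz.
0.75 MHz ≤ fs/2 = 3.525 MHz, appears at 0.75 MHz.
Distinct values: {0.75 MHz, 3.2 MHz, 3.5 MHz}.

0.75 MHz, 3.2 MHz, 3.5 MHz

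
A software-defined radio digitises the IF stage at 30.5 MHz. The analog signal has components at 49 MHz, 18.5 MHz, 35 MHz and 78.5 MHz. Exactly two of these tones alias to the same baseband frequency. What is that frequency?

fs/2 = 15.25 MHz.
49 MHz mod fs = 18.5 MHz.
18.5 MHz > fs/2 = 15.25 MHz, folds to fs − 18.5 MHz = 12 MHz.
18.5 MHz > fs/2 = 15.25 MHz, folds to fs − 18.5 MHz = 12 MHz.
35 MHz mod fs = 4.5 MHz.
4.5 MHz ≤ fs/2 = 15.25 MHz, appears at 4.5 MHz.
78.5 MHz mod fs = 17.5 MHz.
17.5 MHz > fs/2 = 15.25 MHz, folds to fs − 17.5 MHz = 13 MHz.
18.5 MHz and 49 MHz both map to 12 MHz.

12 MHz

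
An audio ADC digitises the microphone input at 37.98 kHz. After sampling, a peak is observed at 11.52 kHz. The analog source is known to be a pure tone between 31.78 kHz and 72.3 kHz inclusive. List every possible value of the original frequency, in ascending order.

49.5 kHz, 64.44 kHz

Frequencies that alias to 11.52 kHz are k·fs ± 11.52 kHz for integer k ≥ 0.
k=0: 11.52 kHz.
k=1: 26.46 kHz, 49.5 kHz.
k=2: 64.44 kHz, 87.48 kHz.
k=3: 102.42 kHz, 125.46 kHz.
Within [31.78 kHz, 72.3 kHz]: 49.5 kHz, 64.44 kHz.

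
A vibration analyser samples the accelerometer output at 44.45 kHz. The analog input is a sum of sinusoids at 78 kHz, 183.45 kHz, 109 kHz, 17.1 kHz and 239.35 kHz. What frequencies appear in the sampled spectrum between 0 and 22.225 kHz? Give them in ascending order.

5.65 kHz, 10.9 kHz, 17.1 kHz, 20.1 kHz

fs/2 = 22.225 kHz.
78 kHz mod fs = 33.55 kHz.
33.55 kHz > fs/2 = 22.225 kHz, folds to fs − 33.55 kHz = 10.9 kHz.
183.45 kHz mod fs = 5.65 kHz.
5.65 kHz ≤ fs/2 = 22.225 kHz, appears at 5.65 kHz.
109 kHz mod fs = 20.1 kHz.
20.1 kHz ≤ fs/2 = 22.225 kHz, appears at 20.1 kHz.
17.1 kHz ≤ fs/2 = 22.225 kHz, passes unchanged.
239.35 kHz mod fs = 17.1 kHz.
17.1 kHz ≤ fs/2 = 22.225 kHz, appears at 17.1 kHz.
Distinct values: {5.65 kHz, 10.9 kHz, 17.1 kHz, 20.1 kHz}.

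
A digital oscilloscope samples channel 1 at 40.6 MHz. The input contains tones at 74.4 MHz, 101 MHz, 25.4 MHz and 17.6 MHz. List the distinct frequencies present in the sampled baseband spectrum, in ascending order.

fs/2 = 20.3 MHz.
74.4 MHz mod fs = 33.8 MHz.
33.8 MHz > fs/2 = 20.3 MHz, folds to fs − 33.8 MHz = 6.8 MHz.
101 MHz mod fs = 19.8 MHz.
19.8 MHz ≤ fs/2 = 20.3 MHz, appears at 19.8 MHz.
25.4 MHz > fs/2 = 20.3 MHz, folds to fs − 25.4 MHz = 15.2 MHz.
17.6 MHz ≤ fs/2 = 20.3 MHz, passes unchanged.
Distinct values: {6.8 MHz, 15.2 MHz, 17.6 MHz, 19.8 MHz}.

6.8 MHz, 15.2 MHz, 17.6 MHz, 19.8 MHz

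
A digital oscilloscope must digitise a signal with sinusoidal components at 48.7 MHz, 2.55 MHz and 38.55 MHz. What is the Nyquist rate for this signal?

Highest-frequency component: 48.7 MHz.
Nyquist rate = 2 × 48.7 MHz = 97.4 MHz.

97.4 MHz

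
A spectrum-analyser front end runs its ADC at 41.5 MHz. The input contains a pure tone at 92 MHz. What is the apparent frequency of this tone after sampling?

9 MHz

92 MHz mod fs = 9 MHz.
9 MHz ≤ fs/2 = 20.75 MHz, appears at 9 MHz.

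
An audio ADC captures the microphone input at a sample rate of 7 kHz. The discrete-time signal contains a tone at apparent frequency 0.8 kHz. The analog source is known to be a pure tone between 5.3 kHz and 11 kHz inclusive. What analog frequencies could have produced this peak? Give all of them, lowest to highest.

6.2 kHz, 7.8 kHz

Frequencies that alias to 0.8 kHz are k·fs ± 0.8 kHz for integer k ≥ 0.
k=0: 0.8 kHz.
k=1: 6.2 kHz, 7.8 kHz.
k=2: 13.2 kHz, 14.8 kHz.
Within [5.3 kHz, 11 kHz]: 6.2 kHz, 7.8 kHz.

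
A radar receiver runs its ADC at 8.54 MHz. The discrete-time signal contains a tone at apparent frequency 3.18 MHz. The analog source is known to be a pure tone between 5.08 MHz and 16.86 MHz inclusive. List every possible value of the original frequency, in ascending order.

Frequencies that alias to 3.18 MHz are k·fs ± 3.18 MHz for integer k ≥ 0.
k=0: 3.18 MHz.
k=1: 5.36 MHz, 11.72 MHz.
k=2: 13.9 MHz, 20.26 MHz.
k=3: 22.44 MHz, 28.8 MHz.
Within [5.08 MHz, 16.86 MHz]: 5.36 MHz, 11.72 MHz, 13.9 MHz.

5.36 MHz, 11.72 MHz, 13.9 MHz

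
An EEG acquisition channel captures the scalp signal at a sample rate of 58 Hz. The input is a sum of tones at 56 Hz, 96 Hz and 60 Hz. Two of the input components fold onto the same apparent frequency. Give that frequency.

fs/2 = 29 Hz.
56 Hz > fs/2 = 29 Hz, folds to fs − 56 Hz = 2 Hz.
96 Hz mod fs = 38 Hz.
38 Hz > fs/2 = 29 Hz, folds to fs − 38 Hz = 20 Hz.
60 Hz mod fs = 2 Hz.
2 Hz ≤ fs/2 = 29 Hz, appears at 2 Hz.
56 Hz and 60 Hz both map to 2 Hz.

2 Hz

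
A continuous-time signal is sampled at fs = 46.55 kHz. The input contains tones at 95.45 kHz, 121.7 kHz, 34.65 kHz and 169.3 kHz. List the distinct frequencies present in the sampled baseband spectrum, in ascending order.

fs/2 = 23.275 kHz.
95.45 kHz mod fs = 2.35 kHz.
2.35 kHz ≤ fs/2 = 23.275 kHz, appears at 2.35 kHz.
121.7 kHz mod fs = 28.6 kHz.
28.6 kHz > fs/2 = 23.275 kHz, folds to fs − 28.6 kHz = 17.95 kHz.
34.65 kHz > fs/2 = 23.275 kHz, folds to fs − 34.65 kHz = 11.9 kHz.
169.3 kHz mod fs = 29.65 kHz.
29.65 kHz > fs/2 = 23.275 kHz, folds to fs − 29.65 kHz = 16.9 kHz.
Distinct values: {2.35 kHz, 11.9 kHz, 16.9 kHz, 17.95 kHz}.

2.35 kHz, 11.9 kHz, 16.9 kHz, 17.95 kHz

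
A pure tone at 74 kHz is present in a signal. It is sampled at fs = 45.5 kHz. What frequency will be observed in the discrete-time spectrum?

17 kHz

74 kHz mod fs = 28.5 kHz.
28.5 kHz > fs/2 = 22.75 kHz, folds to fs − 28.5 kHz = 17 kHz.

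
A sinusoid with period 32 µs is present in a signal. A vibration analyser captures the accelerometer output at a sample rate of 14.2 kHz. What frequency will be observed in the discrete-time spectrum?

2.85 kHz

T = 32 µs → f = 1/T = 31.25 kHz.
31.25 kHz mod fs = 2.85 kHz.
2.85 kHz ≤ fs/2 = 7.1 kHz, appears at 2.85 kHz.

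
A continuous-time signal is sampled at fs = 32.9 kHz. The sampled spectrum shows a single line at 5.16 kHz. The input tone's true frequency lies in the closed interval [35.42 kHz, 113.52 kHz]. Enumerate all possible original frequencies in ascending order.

Frequencies that alias to 5.16 kHz are k·fs ± 5.16 kHz for integer k ≥ 0.
k=0: 5.16 kHz.
k=1: 27.74 kHz, 38.06 kHz.
k=2: 60.64 kHz, 70.96 kHz.
k=3: 93.54 kHz, 103.86 kHz.
k=4: 126.44 kHz, 136.76 kHz.
Within [35.42 kHz, 113.52 kHz]: 38.06 kHz, 60.64 kHz, 70.96 kHz, 93.54 kHz, 103.86 kHz.

38.06 kHz, 60.64 kHz, 70.96 kHz, 93.54 kHz, 103.86 kHz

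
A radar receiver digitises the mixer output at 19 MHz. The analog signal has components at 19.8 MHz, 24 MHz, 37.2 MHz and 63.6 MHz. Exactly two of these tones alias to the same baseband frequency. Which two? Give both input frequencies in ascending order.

fs/2 = 9.5 MHz.
19.8 MHz mod fs = 0.8 MHz.
0.8 MHz ≤ fs/2 = 9.5 MHz, appears at 0.8 MHz.
24 MHz mod fs = 5 MHz.
5 MHz ≤ fs/2 = 9.5 MHz, appears at 5 MHz.
37.2 MHz mod fs = 18.2 MHz.
18.2 MHz > fs/2 = 9.5 MHz, folds to fs − 18.2 MHz = 0.8 MHz.
63.6 MHz mod fs = 6.6 MHz.
6.6 MHz ≤ fs/2 = 9.5 MHz, appears at 6.6 MHz.
19.8 MHz and 37.2 MHz both map to 0.8 MHz.

19.8 MHz, 37.2 MHz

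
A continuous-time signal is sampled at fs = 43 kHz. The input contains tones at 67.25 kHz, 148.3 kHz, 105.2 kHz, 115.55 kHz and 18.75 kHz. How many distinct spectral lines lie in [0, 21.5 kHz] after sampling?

fs/2 = 21.5 kHz.
67.25 kHz mod fs = 24.25 kHz.
24.25 kHz > fs/2 = 21.5 kHz, folds to fs − 24.25 kHz = 18.75 kHz.
148.3 kHz mod fs = 19.3 kHz.
19.3 kHz ≤ fs/2 = 21.5 kHz, appears at 19.3 kHz.
105.2 kHz mod fs = 19.2 kHz.
19.2 kHz ≤ fs/2 = 21.5 kHz, appears at 19.2 kHz.
115.55 kHz mod fs = 29.55 kHz.
29.55 kHz > fs/2 = 21.5 kHz, folds to fs − 29.55 kHz = 13.45 kHz.
18.75 kHz ≤ fs/2 = 21.5 kHz, passes unchanged.
Distinct values: {13.45 kHz, 18.75 kHz, 19.2 kHz, 19.3 kHz} → 4.

4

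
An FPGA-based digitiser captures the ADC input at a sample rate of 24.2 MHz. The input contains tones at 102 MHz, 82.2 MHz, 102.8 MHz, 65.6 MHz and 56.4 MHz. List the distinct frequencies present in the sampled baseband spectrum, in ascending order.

fs/2 = 12.1 MHz.
102 MHz mod fs = 5.2 MHz.
5.2 MHz ≤ fs/2 = 12.1 MHz, appears at 5.2 MHz.
82.2 MHz mod fs = 9.6 MHz.
9.6 MHz ≤ fs/2 = 12.1 MHz, appears at 9.6 MHz.
102.8 MHz mod fs = 6 MHz.
6 MHz ≤ fs/2 = 12.1 MHz, appears at 6 MHz.
65.6 MHz mod fs = 17.2 MHz.
17.2 MHz > fs/2 = 12.1 MHz, folds to fs − 17.2 MHz = 7 MHz.
56.4 MHz mod fs = 8 MHz.
8 MHz ≤ fs/2 = 12.1 MHz, appears at 8 MHz.
Distinct values: {5.2 MHz, 6 MHz, 7 MHz, 8 MHz, 9.6 MHz}.

5.2 MHz, 6 MHz, 7 MHz, 8 MHz, 9.6 MHz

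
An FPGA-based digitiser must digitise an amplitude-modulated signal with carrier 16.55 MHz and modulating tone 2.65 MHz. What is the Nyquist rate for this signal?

38.4 MHz

AM sidebands sit at fc ± fm = 13.9 MHz and 19.2 MHz.
Highest-frequency component: 19.2 MHz.
Nyquist rate = 2 × 19.2 MHz = 38.4 MHz.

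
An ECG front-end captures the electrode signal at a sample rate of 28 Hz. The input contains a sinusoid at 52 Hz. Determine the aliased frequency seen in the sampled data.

52 Hz mod fs = 24 Hz.
24 Hz > fs/2 = 14 Hz, folds to fs − 24 Hz = 4 Hz.

4 Hz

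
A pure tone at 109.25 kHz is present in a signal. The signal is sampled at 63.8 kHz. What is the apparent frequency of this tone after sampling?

109.25 kHz mod fs = 45.45 kHz.
45.45 kHz > fs/2 = 31.9 kHz, folds to fs − 45.45 kHz = 18.35 kHz.

18.35 kHz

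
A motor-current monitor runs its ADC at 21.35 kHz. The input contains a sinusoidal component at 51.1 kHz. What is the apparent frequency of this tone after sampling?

51.1 kHz mod fs = 8.4 kHz.
8.4 kHz ≤ fs/2 = 10.675 kHz, appears at 8.4 kHz.

8.4 kHz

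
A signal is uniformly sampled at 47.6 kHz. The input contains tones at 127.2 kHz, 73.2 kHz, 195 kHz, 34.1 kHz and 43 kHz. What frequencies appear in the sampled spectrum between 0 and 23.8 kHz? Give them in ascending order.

4.6 kHz, 13.5 kHz, 15.6 kHz, 22 kHz

fs/2 = 23.8 kHz.
127.2 kHz mod fs = 32 kHz.
32 kHz > fs/2 = 23.8 kHz, folds to fs − 32 kHz = 15.6 kHz.
73.2 kHz mod fs = 25.6 kHz.
25.6 kHz > fs/2 = 23.8 kHz, folds to fs − 25.6 kHz = 22 kHz.
195 kHz mod fs = 4.6 kHz.
4.6 kHz ≤ fs/2 = 23.8 kHz, appears at 4.6 kHz.
34.1 kHz > fs/2 = 23.8 kHz, folds to fs − 34.1 kHz = 13.5 kHz.
43 kHz > fs/2 = 23.8 kHz, folds to fs − 43 kHz = 4.6 kHz.
Distinct values: {4.6 kHz, 13.5 kHz, 15.6 kHz, 22 kHz}.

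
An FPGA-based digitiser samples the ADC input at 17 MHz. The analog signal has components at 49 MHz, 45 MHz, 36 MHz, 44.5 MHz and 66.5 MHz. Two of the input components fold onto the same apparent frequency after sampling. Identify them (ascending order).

fs/2 = 8.5 MHz.
49 MHz mod fs = 15 MHz.
15 MHz > fs/2 = 8.5 MHz, folds to fs − 15 MHz = 2 MHz.
45 MHz mod fs = 11 MHz.
11 MHz > fs/2 = 8.5 MHz, folds to fs − 11 MHz = 6 MHz.
36 MHz mod fs = 2 MHz.
2 MHz ≤ fs/2 = 8.5 MHz, appears at 2 MHz.
44.5 MHz mod fs = 10.5 MHz.
10.5 MHz > fs/2 = 8.5 MHz, folds to fs − 10.5 MHz = 6.5 MHz.
66.5 MHz mod fs = 15.5 MHz.
15.5 MHz > fs/2 = 8.5 MHz, folds to fs − 15.5 MHz = 1.5 MHz.
36 MHz and 49 MHz both map to 2 MHz.

36 MHz, 49 MHz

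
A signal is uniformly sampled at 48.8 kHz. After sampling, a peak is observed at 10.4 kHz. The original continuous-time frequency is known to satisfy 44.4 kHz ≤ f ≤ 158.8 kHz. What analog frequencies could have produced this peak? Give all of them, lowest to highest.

59.2 kHz, 87.2 kHz, 108 kHz, 136 kHz, 156.8 kHz

Frequencies that alias to 10.4 kHz are k·fs ± 10.4 kHz for integer k ≥ 0.
k=0: 10.4 kHz.
k=1: 38.4 kHz, 59.2 kHz.
k=2: 87.2 kHz, 108 kHz.
k=3: 136 kHz, 156.8 kHz.
k=4: 184.8 kHz, 205.6 kHz.
Within [44.4 kHz, 158.8 kHz]: 59.2 kHz, 87.2 kHz, 108 kHz, 136 kHz, 156.8 kHz.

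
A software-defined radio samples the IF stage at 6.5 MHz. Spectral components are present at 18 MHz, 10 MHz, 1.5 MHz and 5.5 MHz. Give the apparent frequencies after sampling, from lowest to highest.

fs/2 = 3.25 MHz.
18 MHz mod fs = 5 MHz.
5 MHz > fs/2 = 3.25 MHz, folds to fs − 5 MHz = 1.5 MHz.
10 MHz mod fs = 3.5 MHz.
3.5 MHz > fs/2 = 3.25 MHz, folds to fs − 3.5 MHz = 3 MHz.
1.5 MHz ≤ fs/2 = 3.25 MHz, passes unchanged.
5.5 MHz > fs/2 = 3.25 MHz, folds to fs − 5.5 MHz = 1 MHz.
Distinct values: {1 MHz, 1.5 MHz, 3 MHz}.

1 MHz, 1.5 MHz, 3 MHz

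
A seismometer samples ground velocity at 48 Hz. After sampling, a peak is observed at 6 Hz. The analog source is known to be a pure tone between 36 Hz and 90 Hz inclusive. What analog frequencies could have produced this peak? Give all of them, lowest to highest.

Frequencies that alias to 6 Hz are k·fs ± 6 Hz for integer k ≥ 0.
k=0: 6 Hz.
k=1: 42 Hz, 54 Hz.
k=2: 90 Hz, 102 Hz.
k=3: 138 Hz, 150 Hz.
Within [36 Hz, 90 Hz]: 42 Hz, 54 Hz, 90 Hz.

42 Hz, 54 Hz, 90 Hz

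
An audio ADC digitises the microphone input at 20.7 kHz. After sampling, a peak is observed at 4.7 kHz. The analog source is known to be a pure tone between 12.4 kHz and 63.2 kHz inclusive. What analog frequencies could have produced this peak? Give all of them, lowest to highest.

16 kHz, 25.4 kHz, 36.7 kHz, 46.1 kHz, 57.4 kHz

Frequencies that alias to 4.7 kHz are k·fs ± 4.7 kHz for integer k ≥ 0.
k=0: 4.7 kHz.
k=1: 16 kHz, 25.4 kHz.
k=2: 36.7 kHz, 46.1 kHz.
k=3: 57.4 kHz, 66.8 kHz.
k=4: 78.1 kHz, 87.5 kHz.
Within [12.4 kHz, 63.2 kHz]: 16 kHz, 25.4 kHz, 36.7 kHz, 46.1 kHz, 57.4 kHz.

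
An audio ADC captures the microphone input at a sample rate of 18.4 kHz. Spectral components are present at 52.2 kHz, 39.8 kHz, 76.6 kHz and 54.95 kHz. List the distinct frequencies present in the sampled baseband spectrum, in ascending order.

0.25 kHz, 3 kHz

fs/2 = 9.2 kHz.
52.2 kHz mod fs = 15.4 kHz.
15.4 kHz > fs/2 = 9.2 kHz, folds to fs − 15.4 kHz = 3 kHz.
39.8 kHz mod fs = 3 kHz.
3 kHz ≤ fs/2 = 9.2 kHz, appears at 3 kHz.
76.6 kHz mod fs = 3 kHz.
3 kHz ≤ fs/2 = 9.2 kHz, appears at 3 kHz.
54.95 kHz mod fs = 18.15 kHz.
18.15 kHz > fs/2 = 9.2 kHz, folds to fs − 18.15 kHz = 0.25 kHz.
Distinct values: {0.25 kHz, 3 kHz}.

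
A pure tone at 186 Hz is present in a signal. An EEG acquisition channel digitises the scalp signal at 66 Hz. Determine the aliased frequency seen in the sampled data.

12 Hz

186 Hz mod fs = 54 Hz.
54 Hz > fs/2 = 33 Hz, folds to fs − 54 Hz = 12 Hz.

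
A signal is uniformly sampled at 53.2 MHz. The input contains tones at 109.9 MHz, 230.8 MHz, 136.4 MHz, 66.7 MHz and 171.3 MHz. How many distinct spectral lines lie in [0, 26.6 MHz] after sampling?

fs/2 = 26.6 MHz.
109.9 MHz mod fs = 3.5 MHz.
3.5 MHz ≤ fs/2 = 26.6 MHz, appears at 3.5 MHz.
230.8 MHz mod fs = 18 MHz.
18 MHz ≤ fs/2 = 26.6 MHz, appears at 18 MHz.
136.4 MHz mod fs = 30 MHz.
30 MHz > fs/2 = 26.6 MHz, folds to fs − 30 MHz = 23.2 MHz.
66.7 MHz mod fs = 13.5 MHz.
13.5 MHz ≤ fs/2 = 26.6 MHz, appears at 13.5 MHz.
171.3 MHz mod fs = 11.7 MHz.
11.7 MHz ≤ fs/2 = 26.6 MHz, appears at 11.7 MHz.
Distinct values: {3.5 MHz, 11.7 MHz, 13.5 MHz, 18 MHz, 23.2 MHz} → 5.

5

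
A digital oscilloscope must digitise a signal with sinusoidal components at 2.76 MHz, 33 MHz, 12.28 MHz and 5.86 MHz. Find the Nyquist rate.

Highest-frequency component: 33 MHz.
Nyquist rate = 2 × 33 MHz = 66 MHz.

66 MHz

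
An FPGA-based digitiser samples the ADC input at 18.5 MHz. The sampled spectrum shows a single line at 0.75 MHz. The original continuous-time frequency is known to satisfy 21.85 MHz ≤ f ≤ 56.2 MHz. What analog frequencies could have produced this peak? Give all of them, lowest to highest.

36.25 MHz, 37.75 MHz, 54.75 MHz

Frequencies that alias to 0.75 MHz are k·fs ± 0.75 MHz for integer k ≥ 0.
k=0: 0.75 MHz.
k=1: 17.75 MHz, 19.25 MHz.
k=2: 36.25 MHz, 37.75 MHz.
k=3: 54.75 MHz, 56.25 MHz.
k=4: 73.25 MHz, 74.75 MHz.
Within [21.85 MHz, 56.2 MHz]: 36.25 MHz, 37.75 MHz, 54.75 MHz.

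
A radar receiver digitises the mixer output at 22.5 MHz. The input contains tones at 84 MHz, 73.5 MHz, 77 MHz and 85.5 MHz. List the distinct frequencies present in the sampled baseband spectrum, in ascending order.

4.5 MHz, 6 MHz, 9.5 MHz

fs/2 = 11.25 MHz.
84 MHz mod fs = 16.5 MHz.
16.5 MHz > fs/2 = 11.25 MHz, folds to fs − 16.5 MHz = 6 MHz.
73.5 MHz mod fs = 6 MHz.
6 MHz ≤ fs/2 = 11.25 MHz, appears at 6 MHz.
77 MHz mod fs = 9.5 MHz.
9.5 MHz ≤ fs/2 = 11.25 MHz, appears at 9.5 MHz.
85.5 MHz mod fs = 18 MHz.
18 MHz > fs/2 = 11.25 MHz, folds to fs − 18 MHz = 4.5 MHz.
Distinct values: {4.5 MHz, 6 MHz, 9.5 MHz}.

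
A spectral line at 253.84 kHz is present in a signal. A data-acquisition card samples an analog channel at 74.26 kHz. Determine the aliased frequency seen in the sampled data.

253.84 kHz mod fs = 31.06 kHz.
31.06 kHz ≤ fs/2 = 37.13 kHz, appears at 31.06 kHz.

31.06 kHz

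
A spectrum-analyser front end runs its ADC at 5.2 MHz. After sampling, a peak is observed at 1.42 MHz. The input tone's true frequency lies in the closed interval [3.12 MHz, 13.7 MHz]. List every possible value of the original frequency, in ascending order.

Frequencies that alias to 1.42 MHz are k·fs ± 1.42 MHz for integer k ≥ 0.
k=0: 1.42 MHz.
k=1: 3.78 MHz, 6.62 MHz.
k=2: 8.98 MHz, 11.82 MHz.
k=3: 14.18 MHz, 17.02 MHz.
Within [3.12 MHz, 13.7 MHz]: 3.78 MHz, 6.62 MHz, 8.98 MHz, 11.82 MHz.

3.78 MHz, 6.62 MHz, 8.98 MHz, 11.82 MHz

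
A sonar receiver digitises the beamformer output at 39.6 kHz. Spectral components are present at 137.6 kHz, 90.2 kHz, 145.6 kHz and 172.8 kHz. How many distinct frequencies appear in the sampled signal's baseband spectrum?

fs/2 = 19.8 kHz.
137.6 kHz mod fs = 18.8 kHz.
18.8 kHz ≤ fs/2 = 19.8 kHz, appears at 18.8 kHz.
90.2 kHz mod fs = 11 kHz.
11 kHz ≤ fs/2 = 19.8 kHz, appears at 11 kHz.
145.6 kHz mod fs = 26.8 kHz.
26.8 kHz > fs/2 = 19.8 kHz, folds to fs − 26.8 kHz = 12.8 kHz.
172.8 kHz mod fs = 14.4 kHz.
14.4 kHz ≤ fs/2 = 19.8 kHz, appears at 14.4 kHz.
Distinct values: {11 kHz, 12.8 kHz, 14.4 kHz, 18.8 kHz} → 4.

4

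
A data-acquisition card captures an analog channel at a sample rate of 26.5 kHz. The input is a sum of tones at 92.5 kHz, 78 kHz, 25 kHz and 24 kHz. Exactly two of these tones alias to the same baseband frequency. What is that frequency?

fs/2 = 13.25 kHz.
92.5 kHz mod fs = 13 kHz.
13 kHz ≤ fs/2 = 13.25 kHz, appears at 13 kHz.
78 kHz mod fs = 25 kHz.
25 kHz > fs/2 = 13.25 kHz, folds to fs − 25 kHz = 1.5 kHz.
25 kHz > fs/2 = 13.25 kHz, folds to fs − 25 kHz = 1.5 kHz.
24 kHz > fs/2 = 13.25 kHz, folds to fs − 24 kHz = 2.5 kHz.
25 kHz and 78 kHz both map to 1.5 kHz.

1.5 kHz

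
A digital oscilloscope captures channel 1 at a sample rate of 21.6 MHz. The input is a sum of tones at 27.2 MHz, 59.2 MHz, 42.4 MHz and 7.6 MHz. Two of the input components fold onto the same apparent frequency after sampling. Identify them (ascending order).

fs/2 = 10.8 MHz.
27.2 MHz mod fs = 5.6 MHz.
5.6 MHz ≤ fs/2 = 10.8 MHz, appears at 5.6 MHz.
59.2 MHz mod fs = 16 MHz.
16 MHz > fs/2 = 10.8 MHz, folds to fs − 16 MHz = 5.6 MHz.
42.4 MHz mod fs = 20.8 MHz.
20.8 MHz > fs/2 = 10.8 MHz, folds to fs − 20.8 MHz = 0.8 MHz.
7.6 MHz ≤ fs/2 = 10.8 MHz, passes unchanged.
27.2 MHz and 59.2 MHz both map to 5.6 MHz.

27.2 MHz, 59.2 MHz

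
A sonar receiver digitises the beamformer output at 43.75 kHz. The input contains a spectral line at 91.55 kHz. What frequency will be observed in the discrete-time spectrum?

91.55 kHz mod fs = 4.05 kHz.
4.05 kHz ≤ fs/2 = 21.875 kHz, appears at 4.05 kHz.

4.05 kHz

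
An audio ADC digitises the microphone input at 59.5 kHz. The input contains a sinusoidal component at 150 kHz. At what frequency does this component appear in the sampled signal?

150 kHz mod fs = 31 kHz.
31 kHz > fs/2 = 29.75 kHz, folds to fs − 31 kHz = 28.5 kHz.

28.5 kHz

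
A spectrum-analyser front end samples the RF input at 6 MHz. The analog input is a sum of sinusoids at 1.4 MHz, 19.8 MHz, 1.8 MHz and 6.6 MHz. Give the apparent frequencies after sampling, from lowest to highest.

fs/2 = 3 MHz.
1.4 MHz ≤ fs/2 = 3 MHz, passes unchanged.
19.8 MHz mod fs = 1.8 MHz.
1.8 MHz ≤ fs/2 = 3 MHz, appears at 1.8 MHz.
1.8 MHz ≤ fs/2 = 3 MHz, passes unchanged.
6.6 MHz mod fs = 0.6 MHz.
0.6 MHz ≤ fs/2 = 3 MHz, appears at 0.6 MHz.
Distinct values: {0.6 MHz, 1.4 MHz, 1.8 MHz}.

0.6 MHz, 1.4 MHz, 1.8 MHz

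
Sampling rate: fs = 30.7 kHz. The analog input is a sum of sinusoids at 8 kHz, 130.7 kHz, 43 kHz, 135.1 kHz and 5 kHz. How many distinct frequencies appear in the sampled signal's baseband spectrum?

fs/2 = 15.35 kHz.
8 kHz ≤ fs/2 = 15.35 kHz, passes unchanged.
130.7 kHz mod fs = 7.9 kHz.
7.9 kHz ≤ fs/2 = 15.35 kHz, appears at 7.9 kHz.
43 kHz mod fs = 12.3 kHz.
12.3 kHz ≤ fs/2 = 15.35 kHz, appears at 12.3 kHz.
135.1 kHz mod fs = 12.3 kHz.
12.3 kHz ≤ fs/2 = 15.35 kHz, appears at 12.3 kHz.
5 kHz ≤ fs/2 = 15.35 kHz, passes unchanged.
Distinct values: {5 kHz, 7.9 kHz, 8 kHz, 12.3 kHz} → 4.

4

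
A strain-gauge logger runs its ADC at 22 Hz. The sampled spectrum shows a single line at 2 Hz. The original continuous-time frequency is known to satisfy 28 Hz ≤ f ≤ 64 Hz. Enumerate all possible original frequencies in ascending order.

42 Hz, 46 Hz, 64 Hz

Frequencies that alias to 2 Hz are k·fs ± 2 Hz for integer k ≥ 0.
k=0: 2 Hz.
k=1: 20 Hz, 24 Hz.
k=2: 42 Hz, 46 Hz.
k=3: 64 Hz, 68 Hz.
k=4: 86 Hz, 90 Hz.
Within [28 Hz, 64 Hz]: 42 Hz, 46 Hz, 64 Hz.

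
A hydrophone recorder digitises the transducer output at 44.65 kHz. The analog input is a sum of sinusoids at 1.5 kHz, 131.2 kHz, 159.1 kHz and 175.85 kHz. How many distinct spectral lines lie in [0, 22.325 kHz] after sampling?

3

fs/2 = 22.325 kHz.
1.5 kHz ≤ fs/2 = 22.325 kHz, passes unchanged.
131.2 kHz mod fs = 41.9 kHz.
41.9 kHz > fs/2 = 22.325 kHz, folds to fs − 41.9 kHz = 2.75 kHz.
159.1 kHz mod fs = 25.15 kHz.
25.15 kHz > fs/2 = 22.325 kHz, folds to fs − 25.15 kHz = 19.5 kHz.
175.85 kHz mod fs = 41.9 kHz.
41.9 kHz > fs/2 = 22.325 kHz, folds to fs − 41.9 kHz = 2.75 kHz.
Distinct values: {1.5 kHz, 2.75 kHz, 19.5 kHz} → 3.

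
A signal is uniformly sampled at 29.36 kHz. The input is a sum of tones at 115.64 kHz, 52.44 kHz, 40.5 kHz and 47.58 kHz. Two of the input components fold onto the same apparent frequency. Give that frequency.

fs/2 = 14.68 kHz.
115.64 kHz mod fs = 27.56 kHz.
27.56 kHz > fs/2 = 14.68 kHz, folds to fs − 27.56 kHz = 1.8 kHz.
52.44 kHz mod fs = 23.08 kHz.
23.08 kHz > fs/2 = 14.68 kHz, folds to fs − 23.08 kHz = 6.28 kHz.
40.5 kHz mod fs = 11.14 kHz.
11.14 kHz ≤ fs/2 = 14.68 kHz, appears at 11.14 kHz.
47.58 kHz mod fs = 18.22 kHz.
18.22 kHz > fs/2 = 14.68 kHz, folds to fs − 18.22 kHz = 11.14 kHz.
40.5 kHz and 47.58 kHz both map to 11.14 kHz.

11.14 kHz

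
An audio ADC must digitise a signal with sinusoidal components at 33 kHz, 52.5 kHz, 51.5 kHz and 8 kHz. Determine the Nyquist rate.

Highest-frequency component: 52.5 kHz.
Nyquist rate = 2 × 52.5 kHz = 105 kHz.

105 kHz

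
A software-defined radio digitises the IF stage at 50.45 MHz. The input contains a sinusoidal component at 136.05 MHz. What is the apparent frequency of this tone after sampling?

136.05 MHz mod fs = 35.15 MHz.
35.15 MHz > fs/2 = 25.225 MHz, folds to fs − 35.15 MHz = 15.3 MHz.

15.3 MHz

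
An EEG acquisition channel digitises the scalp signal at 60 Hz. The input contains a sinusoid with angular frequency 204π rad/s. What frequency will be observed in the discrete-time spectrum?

18 Hz

ω = 204π rad/s → f = ω/(2π) = 102 Hz.
102 Hz mod fs = 42 Hz.
42 Hz > fs/2 = 30 Hz, folds to fs − 42 Hz = 18 Hz.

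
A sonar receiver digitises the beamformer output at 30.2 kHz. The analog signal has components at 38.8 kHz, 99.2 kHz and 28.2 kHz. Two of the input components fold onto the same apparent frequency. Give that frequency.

fs/2 = 15.1 kHz.
38.8 kHz mod fs = 8.6 kHz.
8.6 kHz ≤ fs/2 = 15.1 kHz, appears at 8.6 kHz.
99.2 kHz mod fs = 8.6 kHz.
8.6 kHz ≤ fs/2 = 15.1 kHz, appears at 8.6 kHz.
28.2 kHz > fs/2 = 15.1 kHz, folds to fs − 28.2 kHz = 2 kHz.
38.8 kHz and 99.2 kHz both map to 8.6 kHz.

8.6 kHz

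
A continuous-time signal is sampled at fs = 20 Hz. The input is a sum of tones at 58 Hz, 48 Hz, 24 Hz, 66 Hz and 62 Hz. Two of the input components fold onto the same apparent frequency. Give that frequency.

fs/2 = 10 Hz.
58 Hz mod fs = 18 Hz.
18 Hz > fs/2 = 10 Hz, folds to fs − 18 Hz = 2 Hz.
48 Hz mod fs = 8 Hz.
8 Hz ≤ fs/2 = 10 Hz, appears at 8 Hz.
24 Hz mod fs = 4 Hz.
4 Hz ≤ fs/2 = 10 Hz, appears at 4 Hz.
66 Hz mod fs = 6 Hz.
6 Hz ≤ fs/2 = 10 Hz, appears at 6 Hz.
62 Hz mod fs = 2 Hz.
2 Hz ≤ fs/2 = 10 Hz, appears at 2 Hz.
58 Hz and 62 Hz both map to 2 Hz.

2 Hz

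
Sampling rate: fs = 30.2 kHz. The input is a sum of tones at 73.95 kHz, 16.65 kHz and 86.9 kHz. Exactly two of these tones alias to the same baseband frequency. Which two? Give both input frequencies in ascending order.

fs/2 = 15.1 kHz.
73.95 kHz mod fs = 13.55 kHz.
13.55 kHz ≤ fs/2 = 15.1 kHz, appears at 13.55 kHz.
16.65 kHz > fs/2 = 15.1 kHz, folds to fs − 16.65 kHz = 13.55 kHz.
86.9 kHz mod fs = 26.5 kHz.
26.5 kHz > fs/2 = 15.1 kHz, folds to fs − 26.5 kHz = 3.7 kHz.
16.65 kHz and 73.95 kHz both map to 13.55 kHz.

16.65 kHz, 73.95 kHz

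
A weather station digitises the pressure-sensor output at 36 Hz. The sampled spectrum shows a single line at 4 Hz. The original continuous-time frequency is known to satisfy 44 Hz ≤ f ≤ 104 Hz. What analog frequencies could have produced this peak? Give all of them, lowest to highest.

68 Hz, 76 Hz, 104 Hz

Frequencies that alias to 4 Hz are k·fs ± 4 Hz for integer k ≥ 0.
k=0: 4 Hz.
k=1: 32 Hz, 40 Hz.
k=2: 68 Hz, 76 Hz.
k=3: 104 Hz, 112 Hz.
k=4: 140 Hz, 148 Hz.
Within [44 Hz, 104 Hz]: 68 Hz, 76 Hz, 104 Hz.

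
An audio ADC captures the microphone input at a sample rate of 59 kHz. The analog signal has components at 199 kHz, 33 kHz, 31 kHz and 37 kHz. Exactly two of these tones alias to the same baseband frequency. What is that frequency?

22 kHz

fs/2 = 29.5 kHz.
199 kHz mod fs = 22 kHz.
22 kHz ≤ fs/2 = 29.5 kHz, appears at 22 kHz.
33 kHz > fs/2 = 29.5 kHz, folds to fs − 33 kHz = 26 kHz.
31 kHz > fs/2 = 29.5 kHz, folds to fs − 31 kHz = 28 kHz.
37 kHz > fs/2 = 29.5 kHz, folds to fs − 37 kHz = 22 kHz.
37 kHz and 199 kHz both map to 22 kHz.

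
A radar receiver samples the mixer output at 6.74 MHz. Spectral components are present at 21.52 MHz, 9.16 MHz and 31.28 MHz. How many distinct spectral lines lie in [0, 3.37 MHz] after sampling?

fs/2 = 3.37 MHz.
21.52 MHz mod fs = 1.3 MHz.
1.3 MHz ≤ fs/2 = 3.37 MHz, appears at 1.3 MHz.
9.16 MHz mod fs = 2.42 MHz.
2.42 MHz ≤ fs/2 = 3.37 MHz, appears at 2.42 MHz.
31.28 MHz mod fs = 4.32 MHz.
4.32 MHz > fs/2 = 3.37 MHz, folds to fs − 4.32 MHz = 2.42 MHz.
Distinct values: {1.3 MHz, 2.42 MHz} → 2.

2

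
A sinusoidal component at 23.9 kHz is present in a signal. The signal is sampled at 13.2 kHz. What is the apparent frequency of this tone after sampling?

23.9 kHz mod fs = 10.7 kHz.
10.7 kHz > fs/2 = 6.6 kHz, folds to fs − 10.7 kHz = 2.5 kHz.

2.5 kHz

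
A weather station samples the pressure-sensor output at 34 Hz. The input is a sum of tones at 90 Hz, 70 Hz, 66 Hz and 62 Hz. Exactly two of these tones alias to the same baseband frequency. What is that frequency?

2 Hz

fs/2 = 17 Hz.
90 Hz mod fs = 22 Hz.
22 Hz > fs/2 = 17 Hz, folds to fs − 22 Hz = 12 Hz.
70 Hz mod fs = 2 Hz.
2 Hz ≤ fs/2 = 17 Hz, appears at 2 Hz.
66 Hz mod fs = 32 Hz.
32 Hz > fs/2 = 17 Hz, folds to fs − 32 Hz = 2 Hz.
62 Hz mod fs = 28 Hz.
28 Hz > fs/2 = 17 Hz, folds to fs − 28 Hz = 6 Hz.
66 Hz and 70 Hz both map to 2 Hz.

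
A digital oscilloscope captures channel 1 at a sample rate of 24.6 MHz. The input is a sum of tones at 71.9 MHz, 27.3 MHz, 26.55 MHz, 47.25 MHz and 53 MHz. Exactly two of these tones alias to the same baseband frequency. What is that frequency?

fs/2 = 12.3 MHz.
71.9 MHz mod fs = 22.7 MHz.
22.7 MHz > fs/2 = 12.3 MHz, folds to fs − 22.7 MHz = 1.9 MHz.
27.3 MHz mod fs = 2.7 MHz.
2.7 MHz ≤ fs/2 = 12.3 MHz, appears at 2.7 MHz.
26.55 MHz mod fs = 1.95 MHz.
1.95 MHz ≤ fs/2 = 12.3 MHz, appears at 1.95 MHz.
47.25 MHz mod fs = 22.65 MHz.
22.65 MHz > fs/2 = 12.3 MHz, folds to fs − 22.65 MHz = 1.95 MHz.
53 MHz mod fs = 3.8 MHz.
3.8 MHz ≤ fs/2 = 12.3 MHz, appears at 3.8 MHz.
26.55 MHz and 47.25 MHz both map to 1.95 MHz.

1.95 MHz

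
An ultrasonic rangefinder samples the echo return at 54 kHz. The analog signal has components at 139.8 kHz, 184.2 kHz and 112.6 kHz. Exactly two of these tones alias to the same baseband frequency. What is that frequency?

fs/2 = 27 kHz.
139.8 kHz mod fs = 31.8 kHz.
31.8 kHz > fs/2 = 27 kHz, folds to fs − 31.8 kHz = 22.2 kHz.
184.2 kHz mod fs = 22.2 kHz.
22.2 kHz ≤ fs/2 = 27 kHz, appears at 22.2 kHz.
112.6 kHz mod fs = 4.6 kHz.
4.6 kHz ≤ fs/2 = 27 kHz, appears at 4.6 kHz.
139.8 kHz and 184.2 kHz both map to 22.2 kHz.

22.2 kHz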